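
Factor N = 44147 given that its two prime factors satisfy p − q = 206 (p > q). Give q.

Since p = q + 206, we have 44147 = q(q + 206), so q² + 206q − 44147 = 0.
Discriminant: 206² + 4·44147 = 42436 + 176588 = 219024; √219024 = 468.
q = (−206 + 468)/2 = 131, and p = q + 206 = 337.
Check: 131 · 337 = 44147.

131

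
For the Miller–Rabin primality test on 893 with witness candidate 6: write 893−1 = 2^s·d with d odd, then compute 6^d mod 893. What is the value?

294

893 − 1 = 892 = 2^2 · 223, so d = 223.
6^1 ≡ 6 (mod 893)
6^2 ≡ 6^2 = 36 ≡ 36 (mod 893)
6^4 ≡ 36^2 = 1296 ≡ 403 (mod 893)
6^8 ≡ 403^2 = 162409 ≡ 776 (mod 893)
6^16 ≡ 776^2 = 602176 ≡ 294 (mod 893)
6^32 ≡ 294^2 = 86436 ≡ 708 (mod 893)
6^64 ≡ 708^2 = 501264 ≡ 291 (mod 893)
6^128 ≡ 291^2 = 84681 ≡ 739 (mod 893)
223 = 128 + 64 + 16 + 8 + 4 + 2 + 1 in binary powers of 2.
So 6^223 ≡ 739 · 291 · 294 · 776 · 403 · 36 · 6 ≡ 294 (mod 893).
Squaring chain: 294 → 708; never reaches −1, so base 6 is a Miller–Rabin witness that 893 is composite.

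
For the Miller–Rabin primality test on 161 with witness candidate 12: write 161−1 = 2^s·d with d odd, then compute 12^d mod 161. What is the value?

87

161 − 1 = 160 = 2^5 · 5, so d = 5.
12^1 ≡ 12 (mod 161)
12^2 ≡ 12^2 = 144 ≡ 144 (mod 161)
12^4 ≡ 144^2 = 20736 ≡ 128 (mod 161)
5 = 4 + 1 in binary powers of 2.
So 12^5 ≡ 128 · 12 ≡ 87 (mod 161).
Squaring chain: 87 → 2 → 4 → 16 → 95; never reaches −1, so base 12 is a Miller–Rabin witness that 161 is composite.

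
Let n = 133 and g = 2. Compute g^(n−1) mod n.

64

2^1 ≡ 2 (mod 133)
2^2 ≡ 2^2 = 4 ≡ 4 (mod 133)
2^4 ≡ 4^2 = 16 ≡ 16 (mod 133)
2^8 ≡ 16^2 = 256 ≡ 123 (mod 133)
2^16 ≡ 123^2 = 15129 ≡ 100 (mod 133)
2^32 ≡ 100^2 = 10000 ≡ 25 (mod 133)
2^64 ≡ 25^2 = 625 ≡ 93 (mod 133)
2^128 ≡ 93^2 = 8649 ≡ 4 (mod 133)
132 = 128 + 4 in binary powers of 2.
So 2^132 ≡ 4 · 16 ≡ 64 (mod 133).
Since 64 ≠ 1, base 2 is a Fermat witness: 133 is composite.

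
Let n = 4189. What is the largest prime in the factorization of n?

71

4189 = 59 · 71
71 is prime.
So 4189 = 59 · 71; the largest prime factor is 71.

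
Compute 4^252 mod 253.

236

4^1 ≡ 4 (mod 253)
4^2 ≡ 4^2 = 16 ≡ 16 (mod 253)
4^4 ≡ 16^2 = 256 ≡ 3 (mod 253)
4^8 ≡ 3^2 = 9 ≡ 9 (mod 253)
4^16 ≡ 9^2 = 81 ≡ 81 (mod 253)
4^32 ≡ 81^2 = 6561 ≡ 236 (mod 253)
4^64 ≡ 236^2 = 55696 ≡ 36 (mod 253)
4^128 ≡ 36^2 = 1296 ≡ 31 (mod 253)
252 = 128 + 64 + 32 + 16 + 8 + 4 in binary powers of 2.
So 4^252 ≡ 31 · 36 · 236 · 81 · 9 · 3 ≡ 236 (mod 253).
Since 236 ≠ 1, base 4 is a Fermat witness: 253 is composite.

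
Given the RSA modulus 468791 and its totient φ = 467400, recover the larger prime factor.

821

φ(n) = (p−1)(q−1) = n − (p+q) + 1, so p + q = 468791 − 467400 + 1 = 1392.
p and q are the roots of t² − 1392t + 468791 = 0.
Discriminant: 1392² − 4·468791 = 1937664 − 1875164 = 62500; √62500 = 250.
q = (1392 − 250)/2 = 571, p = (1392 + 250)/2 = 821.
Check: 571 · 821 = 468791.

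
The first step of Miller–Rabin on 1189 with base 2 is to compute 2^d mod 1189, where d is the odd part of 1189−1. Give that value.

282

1189 − 1 = 1188 = 2^2 · 297, so d = 297.
2^1 ≡ 2 (mod 1189)
2^2 ≡ 2^2 = 4 ≡ 4 (mod 1189)
2^4 ≡ 4^2 = 16 ≡ 16 (mod 1189)
2^8 ≡ 16^2 = 256 ≡ 256 (mod 1189)
2^16 ≡ 256^2 = 65536 ≡ 141 (mod 1189)
2^32 ≡ 141^2 = 19881 ≡ 857 (mod 1189)
2^64 ≡ 857^2 = 734449 ≡ 836 (mod 1189)
2^128 ≡ 836^2 = 698896 ≡ 953 (mod 1189)
2^256 ≡ 953^2 = 908209 ≡ 1002 (mod 1189)
297 = 256 + 32 + 8 + 1 in binary powers of 2.
So 2^297 ≡ 1002 · 857 · 256 · 2 ≡ 282 (mod 1189).
Squaring chain: 282 → 1050; never reaches −1, so base 2 is a Miller–Rabin witness that 1189 is composite.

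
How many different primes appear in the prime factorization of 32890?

32890 = 2 · 16445
16445 = 5 · 3289
3289 = 11 · 299
299 = 13 · 23
32890 = 2 · 5 · 11 · 13 · 23, which has 5 distinct prime factors.

5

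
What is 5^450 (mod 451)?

122

5^1 ≡ 5 (mod 451)
5^2 ≡ 5^2 = 25 ≡ 25 (mod 451)
5^4 ≡ 25^2 = 625 ≡ 174 (mod 451)
5^8 ≡ 174^2 = 30276 ≡ 59 (mod 451)
5^16 ≡ 59^2 = 3481 ≡ 324 (mod 451)
5^32 ≡ 324^2 = 104976 ≡ 344 (mod 451)
5^64 ≡ 344^2 = 118336 ≡ 174 (mod 451)
5^128 ≡ 174^2 = 30276 ≡ 59 (mod 451)
5^256 ≡ 59^2 = 3481 ≡ 324 (mod 451)
450 = 256 + 128 + 64 + 2 in binary powers of 2.
So 5^450 ≡ 324 · 59 · 174 · 25 ≡ 122 (mod 451).
Since 122 ≠ 1, base 5 is a Fermat witness: 451 is composite.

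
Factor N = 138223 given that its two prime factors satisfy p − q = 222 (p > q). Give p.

Since p = q + 222, we have 138223 = q(q + 222), so q² + 222q − 138223 = 0.
Discriminant: 222² + 4·138223 = 49284 + 552892 = 602176; √602176 = 776.
q = (−222 + 776)/2 = 277, and p = q + 222 = 499.
Check: 277 · 499 = 138223.

499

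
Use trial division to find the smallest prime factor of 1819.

1819 is odd.
Digit sum 19, not divisible by 3.
Ends in 9: not divisible by 5.
7: 1819 = 7·259 + 6
11: 1819 = 11·165 + 4
13: 1819 = 13·139 + 12
17: 1819 = 17·107

17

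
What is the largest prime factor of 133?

19

133 = 7 · 19
19 is prime.
So 133 = 7 · 19; the largest prime factor is 19.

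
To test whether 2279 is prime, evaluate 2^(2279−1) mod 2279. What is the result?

2^1 ≡ 2 (mod 2279)
2^2 ≡ 2^2 = 4 ≡ 4 (mod 2279)
2^4 ≡ 4^2 = 16 ≡ 16 (mod 2279)
2^8 ≡ 16^2 = 256 ≡ 256 (mod 2279)
2^16 ≡ 256^2 = 65536 ≡ 1724 (mod 2279)
2^32 ≡ 1724^2 = 2972176 ≡ 360 (mod 2279)
2^64 ≡ 360^2 = 129600 ≡ 1976 (mod 2279)
2^128 ≡ 1976^2 = 3904576 ≡ 649 (mod 2279)
2^256 ≡ 649^2 = 421201 ≡ 1865 (mod 2279)
2^512 ≡ 1865^2 = 3478225 ≡ 471 (mod 2279)
2^1024 ≡ 471^2 = 221841 ≡ 778 (mod 2279)
2^2048 ≡ 778^2 = 605284 ≡ 1349 (mod 2279)
2278 = 2048 + 128 + 64 + 32 + 4 + 2 in binary powers of 2.
So 2^2278 ≡ 1349 · 649 · 1976 · 360 · 16 · 4 ≡ 78 (mod 2279).
Since 78 ≠ 1, base 2 is a Fermat witness: 2279 is composite.

78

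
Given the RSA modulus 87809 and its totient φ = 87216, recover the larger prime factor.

317

φ(n) = (p−1)(q−1) = n − (p+q) + 1, so p + q = 87809 − 87216 + 1 = 594.
p and q are the roots of t² − 594t + 87809 = 0.
Discriminant: 594² − 4·87809 = 352836 − 351236 = 1600; √1600 = 40.
q = (594 − 40)/2 = 277, p = (594 + 40)/2 = 317.
Check: 277 · 317 = 87809.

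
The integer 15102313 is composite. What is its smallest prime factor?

73

15102313 is odd.
Digit sum 16, not divisible by 3.
Ends in 3: not divisible by 5.
7: 15102313 = 7·2157473 + 2
11: 15102313 = 11·1372937 + 6
13: 15102313 = 13·1161716 + 5
17: 15102313 = 17·888371 + 6
19: 15102313 = 19·794858 + 11
23: 15102313 = 23·656622 + 7
29: 15102313 = 29·520769 + 12
31: 15102313 = 31·487171 + 12
37: 15102313 = 37·408170 + 23
41: 15102313 = 41·368349 + 4
43: 15102313 = 43·351216 + 25
47: 15102313 = 47·321325 + 38
53: 15102313 = 53·284949 + 16
59: 15102313 = 59·255971 + 24
61: 15102313 = 61·247578 + 55
67: 15102313 = 67·225407 + 44
71: 15102313 = 71·212708 + 45
73: 15102313 = 73·206881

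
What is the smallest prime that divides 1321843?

67

1321843 is odd.
Digit sum 22, not divisible by 3.
Ends in 3: not divisible by 5.
7: 1321843 = 7·188834 + 5
11: 1321843 = 11·120167 + 6
13: 1321843 = 13·101680 + 3
17: 1321843 = 17·77755 + 8
19: 1321843 = 19·69570 + 13
23: 1321843 = 23·57471 + 10
29: 1321843 = 29·45580 + 23
31: 1321843 = 31·42640 + 3
37: 1321843 = 37·35725 + 18
41: 1321843 = 41·32240 + 3
43: 1321843 = 43·30740 + 23
47: 1321843 = 47·28124 + 15
53: 1321843 = 53·24940 + 23
59: 1321843 = 59·22404 + 7
61: 1321843 = 61·21669 + 34
67: 1321843 = 67·19729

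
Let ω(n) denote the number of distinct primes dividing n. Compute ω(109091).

2

109091 = 43^2 · 59
109091 = 43^2 · 59, which has 2 distinct prime factors.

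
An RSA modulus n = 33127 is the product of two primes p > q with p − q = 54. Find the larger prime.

211

Since p = q + 54, we have 33127 = q(q + 54), so q² + 54q − 33127 = 0.
Discriminant: 54² + 4·33127 = 2916 + 132508 = 135424; √135424 = 368.
q = (−54 + 368)/2 = 157, and p = q + 54 = 211.
Check: 157 · 211 = 33127.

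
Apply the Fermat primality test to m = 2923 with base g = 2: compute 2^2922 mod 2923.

2617

2^1 ≡ 2 (mod 2923)
2^2 ≡ 2^2 = 4 ≡ 4 (mod 2923)
2^4 ≡ 4^2 = 16 ≡ 16 (mod 2923)
2^8 ≡ 16^2 = 256 ≡ 256 (mod 2923)
2^16 ≡ 256^2 = 65536 ≡ 1230 (mod 2923)
2^32 ≡ 1230^2 = 1512900 ≡ 1709 (mod 2923)
2^64 ≡ 1709^2 = 2920681 ≡ 604 (mod 2923)
2^128 ≡ 604^2 = 364816 ≡ 2364 (mod 2923)
2^256 ≡ 2364^2 = 5588496 ≡ 2643 (mod 2923)
2^512 ≡ 2643^2 = 6985449 ≡ 2402 (mod 2923)
2^1024 ≡ 2402^2 = 5769604 ≡ 2525 (mod 2923)
2^2048 ≡ 2525^2 = 6375625 ≡ 562 (mod 2923)
2922 = 2048 + 512 + 256 + 64 + 32 + 8 + 2 in binary powers of 2.
So 2^2922 ≡ 562 · 2402 · 2643 · 604 · 1709 · 256 · 4 ≡ 2617 (mod 2923).
Since 2617 ≠ 1, base 2 is a Fermat witness: 2923 is composite.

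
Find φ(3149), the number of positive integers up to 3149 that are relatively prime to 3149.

Factor: 3149 = 47 · 67.
φ(3149) = (47−1) · (67−1) = 46 · 66 = 3036.

3036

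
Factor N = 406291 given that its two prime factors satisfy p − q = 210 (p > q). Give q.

541

Since p = q + 210, we have 406291 = q(q + 210), so q² + 210q − 406291 = 0.
Discriminant: 210² + 4·406291 = 44100 + 1625164 = 1669264; √1669264 = 1292.
q = (−210 + 1292)/2 = 541, and p = q + 210 = 751.
Check: 541 · 751 = 406291.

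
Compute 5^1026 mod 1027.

5^1 ≡ 5 (mod 1027)
5^2 ≡ 5^2 = 25 ≡ 25 (mod 1027)
5^4 ≡ 25^2 = 625 ≡ 625 (mod 1027)
5^8 ≡ 625^2 = 390625 ≡ 365 (mod 1027)
5^16 ≡ 365^2 = 133225 ≡ 742 (mod 1027)
5^32 ≡ 742^2 = 550564 ≡ 92 (mod 1027)
5^64 ≡ 92^2 = 8464 ≡ 248 (mod 1027)
5^128 ≡ 248^2 = 61504 ≡ 911 (mod 1027)
5^256 ≡ 911^2 = 829921 ≡ 105 (mod 1027)
5^512 ≡ 105^2 = 11025 ≡ 755 (mod 1027)
5^1024 ≡ 755^2 = 570025 ≡ 40 (mod 1027)
1026 = 1024 + 2 in binary powers of 2.
So 5^1026 ≡ 40 · 25 ≡ 1000 (mod 1027).
Since 1000 ≠ 1, base 5 is a Fermat witness: 1027 is composite.

1000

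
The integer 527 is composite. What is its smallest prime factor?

17

527 is odd.
Digit sum 14, not divisible by 3.
Ends in 7: not divisible by 5.
7: 527 = 7·75 + 2
11: 527 = 11·47 + 10
13: 527 = 13·40 + 7
17: 527 = 17·31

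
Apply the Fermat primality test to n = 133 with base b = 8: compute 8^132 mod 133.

1

8^1 ≡ 8 (mod 133)
8^2 ≡ 8^2 = 64 ≡ 64 (mod 133)
8^4 ≡ 64^2 = 4096 ≡ 106 (mod 133)
8^8 ≡ 106^2 = 11236 ≡ 64 (mod 133)
8^16 ≡ 64^2 = 4096 ≡ 106 (mod 133)
8^32 ≡ 106^2 = 11236 ≡ 64 (mod 133)
8^64 ≡ 64^2 = 4096 ≡ 106 (mod 133)
8^128 ≡ 106^2 = 11236 ≡ 64 (mod 133)
132 = 128 + 4 in binary powers of 2.
So 8^132 ≡ 64 · 106 ≡ 1 (mod 133).
Since the result is 1, base 8 gives no evidence that 133 is composite.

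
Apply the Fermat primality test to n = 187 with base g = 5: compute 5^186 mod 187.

5^1 ≡ 5 (mod 187)
5^2 ≡ 5^2 = 25 ≡ 25 (mod 187)
5^4 ≡ 25^2 = 625 ≡ 64 (mod 187)
5^8 ≡ 64^2 = 4096 ≡ 169 (mod 187)
5^16 ≡ 169^2 = 28561 ≡ 137 (mod 187)
5^32 ≡ 137^2 = 18769 ≡ 69 (mod 187)
5^64 ≡ 69^2 = 4761 ≡ 86 (mod 187)
5^128 ≡ 86^2 = 7396 ≡ 103 (mod 187)
186 = 128 + 32 + 16 + 8 + 2 in binary powers of 2.
So 5^186 ≡ 103 · 69 · 137 · 169 · 25 ≡ 60 (mod 187).
Since 60 ≠ 1, base 5 is a Fermat witness: 187 is composite.

60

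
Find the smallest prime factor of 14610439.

14610439 is odd.
Digit sum 28, not divisible by 3.
Ends in 9: not divisible by 5.
7: 14610439 = 7·2087205 + 4
11: 14610439 = 11·1328221 + 8
13: 14610439 = 13·1123879 + 12
17: 14610439 = 17·859437 + 10
19: 14610439 = 19·768970 + 9
23: 14610439 = 23·635236 + 11
29: 14610439 = 29·503808 + 7
31: 14610439 = 31·471304 + 15
37: 14610439 = 37·394876 + 27
41: 14610439 = 41·356352 + 7
43: 14610439 = 43·339777 + 28
47: 14610439 = 47·310860 + 19
53: 14610439 = 53·275668 + 35
59: 14610439 = 59·247634 + 33
61: 14610439 = 61·239515 + 24
67: 14610439 = 67·218066 + 17
71: 14610439 = 71·205780 + 59
73: 14610439 = 73·200143

73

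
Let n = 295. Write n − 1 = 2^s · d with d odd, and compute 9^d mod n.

295 − 1 = 294 = 2^1 · 147, so d = 147.
9^1 ≡ 9 (mod 295)
9^2 ≡ 9^2 = 81 ≡ 81 (mod 295)
9^4 ≡ 81^2 = 6561 ≡ 71 (mod 295)
9^8 ≡ 71^2 = 5041 ≡ 26 (mod 295)
9^16 ≡ 26^2 = 676 ≡ 86 (mod 295)
9^32 ≡ 86^2 = 7396 ≡ 21 (mod 295)
9^64 ≡ 21^2 = 441 ≡ 146 (mod 295)
9^128 ≡ 146^2 = 21316 ≡ 76 (mod 295)
147 = 128 + 16 + 2 + 1 in binary powers of 2.
So 9^147 ≡ 76 · 86 · 81 · 9 ≡ 199 (mod 295).
Squaring chain: 199; never reaches −1, so base 9 is a Miller–Rabin witness that 295 is composite.

199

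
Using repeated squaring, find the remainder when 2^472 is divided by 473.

422

2^1 ≡ 2 (mod 473)
2^2 ≡ 2^2 = 4 ≡ 4 (mod 473)
2^4 ≡ 4^2 = 16 ≡ 16 (mod 473)
2^8 ≡ 16^2 = 256 ≡ 256 (mod 473)
2^16 ≡ 256^2 = 65536 ≡ 262 (mod 473)
2^32 ≡ 262^2 = 68644 ≡ 59 (mod 473)
2^64 ≡ 59^2 = 3481 ≡ 170 (mod 473)
2^128 ≡ 170^2 = 28900 ≡ 47 (mod 473)
2^256 ≡ 47^2 = 2209 ≡ 317 (mod 473)
472 = 256 + 128 + 64 + 16 + 8 in binary powers of 2.
So 2^472 ≡ 317 · 47 · 170 · 262 · 256 ≡ 422 (mod 473).
Since 422 ≠ 1, base 2 is a Fermat witness: 473 is composite.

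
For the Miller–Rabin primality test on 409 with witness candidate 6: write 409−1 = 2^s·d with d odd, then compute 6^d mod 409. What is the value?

1

409 − 1 = 408 = 2^3 · 51, so d = 51.
6^1 ≡ 6 (mod 409)
6^2 ≡ 6^2 = 36 ≡ 36 (mod 409)
6^4 ≡ 36^2 = 1296 ≡ 69 (mod 409)
6^8 ≡ 69^2 = 4761 ≡ 262 (mod 409)
6^16 ≡ 262^2 = 68644 ≡ 341 (mod 409)
6^32 ≡ 341^2 = 116281 ≡ 125 (mod 409)
51 = 32 + 16 + 2 + 1 in binary powers of 2.
So 6^51 ≡ 125 · 341 · 36 · 6 ≡ 1 (mod 409).
Since 6^d ≡ 1 (mod 409), base 6 does not prove 409 composite.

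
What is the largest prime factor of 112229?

97

112229 = 13 · 8633
8633 = 89 · 97
97 is prime.
So 112229 = 13 · 89 · 97; the largest prime factor is 97.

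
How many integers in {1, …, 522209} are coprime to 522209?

500656

Factor: 522209 = 53 · 59 · 167.
φ(522209) = (53−1) · (59−1) · (167−1) = 52 · 58 · 166 = 500656.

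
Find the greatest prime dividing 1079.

83

1079 = 13 · 83
83 is prime.
So 1079 = 13 · 83; the largest prime factor is 83.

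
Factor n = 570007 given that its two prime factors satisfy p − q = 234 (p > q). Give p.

Since p = q + 234, we have 570007 = q(q + 234), so q² + 234q − 570007 = 0.
Discriminant: 234² + 4·570007 = 54756 + 2280028 = 2334784; √2334784 = 1528.
q = (−234 + 1528)/2 = 647, and p = q + 234 = 881.
Check: 647 · 881 = 570007.

881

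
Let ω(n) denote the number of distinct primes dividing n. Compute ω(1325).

2

1325 = 5^2 · 53
1325 = 5^2 · 53, which has 2 distinct prime factors.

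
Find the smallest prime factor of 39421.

79

39421 is odd.
Digit sum 19, not divisible by 3.
Ends in 1: not divisible by 5.
7: 39421 = 7·5631 + 4
11: 39421 = 11·3583 + 8
13: 39421 = 13·3032 + 5
17: 39421 = 17·2318 + 15
19: 39421 = 19·2074 + 15
23: 39421 = 23·1713 + 22
29: 39421 = 29·1359 + 10
31: 39421 = 31·1271 + 20
37: 39421 = 37·1065 + 16
41: 39421 = 41·961 + 20
43: 39421 = 43·916 + 33
47: 39421 = 47·838 + 35
53: 39421 = 53·743 + 42
59: 39421 = 59·668 + 9
61: 39421 = 61·646 + 15
67: 39421 = 67·588 + 25
71: 39421 = 71·555 + 16
73: 39421 = 73·540 + 1
79: 39421 = 79·499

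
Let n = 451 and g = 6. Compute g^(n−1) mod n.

155

6^1 ≡ 6 (mod 451)
6^2 ≡ 6^2 = 36 ≡ 36 (mod 451)
6^4 ≡ 36^2 = 1296 ≡ 394 (mod 451)
6^8 ≡ 394^2 = 155236 ≡ 92 (mod 451)
6^16 ≡ 92^2 = 8464 ≡ 346 (mod 451)
6^32 ≡ 346^2 = 119716 ≡ 201 (mod 451)
6^64 ≡ 201^2 = 40401 ≡ 262 (mod 451)
6^128 ≡ 262^2 = 68644 ≡ 92 (mod 451)
6^256 ≡ 92^2 = 8464 ≡ 346 (mod 451)
450 = 256 + 128 + 64 + 2 in binary powers of 2.
So 6^450 ≡ 346 · 92 · 262 · 36 ≡ 155 (mod 451).
Since 155 ≠ 1, base 6 is a Fermat witness: 451 is composite.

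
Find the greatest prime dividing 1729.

19

1729 = 7 · 247
247 = 13 · 19
19 is prime.
So 1729 = 7 · 13 · 19; the largest prime factor is 19.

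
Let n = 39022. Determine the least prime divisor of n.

2

39022 is even: 2 divides it.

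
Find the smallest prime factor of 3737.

3737 is odd.
Digit sum 20, not divisible by 3.
Ends in 7: not divisible by 5.
7: 3737 = 7·533 + 6
11: 3737 = 11·339 + 8
13: 3737 = 13·287 + 6
17: 3737 = 17·219 + 14
19: 3737 = 19·196 + 13
23: 3737 = 23·162 + 11
29: 3737 = 29·128 + 25
31: 3737 = 31·120 + 17
37: 3737 = 37·101

37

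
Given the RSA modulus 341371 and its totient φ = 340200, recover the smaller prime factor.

φ(n) = (p−1)(q−1) = n − (p+q) + 1, so p + q = 341371 − 340200 + 1 = 1172.
p and q are the roots of t² − 1172t + 341371 = 0.
Discriminant: 1172² − 4·341371 = 1373584 − 1365484 = 8100; √8100 = 90.
q = (1172 − 90)/2 = 541, p = (1172 + 90)/2 = 631.
Check: 541 · 631 = 341371.

541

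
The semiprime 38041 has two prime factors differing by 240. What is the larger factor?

349

Since p = q + 240, we have 38041 = q(q + 240), so q² + 240q − 38041 = 0.
Discriminant: 240² + 4·38041 = 57600 + 152164 = 209764; √209764 = 458.
q = (−240 + 458)/2 = 109, and p = q + 240 = 349.
Check: 109 · 349 = 38041.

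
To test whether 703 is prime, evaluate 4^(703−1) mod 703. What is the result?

4^1 ≡ 4 (mod 703)
4^2 ≡ 4^2 = 16 ≡ 16 (mod 703)
4^4 ≡ 16^2 = 256 ≡ 256 (mod 703)
4^8 ≡ 256^2 = 65536 ≡ 157 (mod 703)
4^16 ≡ 157^2 = 24649 ≡ 44 (mod 703)
4^32 ≡ 44^2 = 1936 ≡ 530 (mod 703)
4^64 ≡ 530^2 = 280900 ≡ 403 (mod 703)
4^128 ≡ 403^2 = 162409 ≡ 16 (mod 703)
4^256 ≡ 16^2 = 256 ≡ 256 (mod 703)
4^512 ≡ 256^2 = 65536 ≡ 157 (mod 703)
702 = 512 + 128 + 32 + 16 + 8 + 4 + 2 in binary powers of 2.
So 4^702 ≡ 157 · 16 · 530 · 44 · 157 · 256 · 16 ≡ 1 (mod 703).
Since the result is 1, base 4 gives no evidence that 703 is composite.

1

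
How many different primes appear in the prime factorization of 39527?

39527 = 29^2 · 47
39527 = 29^2 · 47, which has 2 distinct prime factors.

2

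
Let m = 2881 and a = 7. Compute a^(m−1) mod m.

7^1 ≡ 7 (mod 2881)
7^2 ≡ 7^2 = 49 ≡ 49 (mod 2881)
7^4 ≡ 49^2 = 2401 ≡ 2401 (mod 2881)
7^8 ≡ 2401^2 = 5764801 ≡ 2801 (mod 2881)
7^16 ≡ 2801^2 = 7845601 ≡ 638 (mod 2881)
7^32 ≡ 638^2 = 407044 ≡ 823 (mod 2881)
7^64 ≡ 823^2 = 677329 ≡ 294 (mod 2881)
7^128 ≡ 294^2 = 86436 ≡ 6 (mod 2881)
7^256 ≡ 6^2 = 36 ≡ 36 (mod 2881)
7^512 ≡ 36^2 = 1296 ≡ 1296 (mod 2881)
7^1024 ≡ 1296^2 = 1679616 ≡ 2874 (mod 2881)
7^2048 ≡ 2874^2 = 8259876 ≡ 49 (mod 2881)
2880 = 2048 + 512 + 256 + 64 in binary powers of 2.
So 7^2880 ≡ 49 · 1296 · 36 · 294 ≡ 560 (mod 2881).
Since 560 ≠ 1, base 7 is a Fermat witness: 2881 is composite.

560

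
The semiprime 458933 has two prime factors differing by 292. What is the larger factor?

Since p = q + 292, we have 458933 = q(q + 292), so q² + 292q − 458933 = 0.
Discriminant: 292² + 4·458933 = 85264 + 1835732 = 1920996; √1920996 = 1386.
q = (−292 + 1386)/2 = 547, and p = q + 292 = 839.
Check: 547 · 839 = 458933.

839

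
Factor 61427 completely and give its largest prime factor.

61427 = 19 · 3233
3233 = 53 · 61
61 is prime.
So 61427 = 19 · 53 · 61; the largest prime factor is 61.

61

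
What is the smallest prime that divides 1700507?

47

1700507 is odd.
Digit sum 20, not divisible by 3.
Ends in 7: not divisible by 5.
7: 1700507 = 7·242929 + 4
11: 1700507 = 11·154591 + 6
13: 1700507 = 13·130808 + 3
17: 1700507 = 17·100029 + 14
19: 1700507 = 19·89500 + 7
23: 1700507 = 23·73935 + 2
29: 1700507 = 29·58638 + 5
31: 1700507 = 31·54855 + 2
37: 1700507 = 37·45959 + 24
41: 1700507 = 41·41475 + 32
43: 1700507 = 43·39546 + 29
47: 1700507 = 47·36181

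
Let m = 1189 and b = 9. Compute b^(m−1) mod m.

9^1 ≡ 9 (mod 1189)
9^2 ≡ 9^2 = 81 ≡ 81 (mod 1189)
9^4 ≡ 81^2 = 6561 ≡ 616 (mod 1189)
9^8 ≡ 616^2 = 379456 ≡ 165 (mod 1189)
9^16 ≡ 165^2 = 27225 ≡ 1067 (mod 1189)
9^32 ≡ 1067^2 = 1138489 ≡ 616 (mod 1189)
9^64 ≡ 616^2 = 379456 ≡ 165 (mod 1189)
9^128 ≡ 165^2 = 27225 ≡ 1067 (mod 1189)
9^256 ≡ 1067^2 = 1138489 ≡ 616 (mod 1189)
9^512 ≡ 616^2 = 379456 ≡ 165 (mod 1189)
9^1024 ≡ 165^2 = 27225 ≡ 1067 (mod 1189)
1188 = 1024 + 128 + 32 + 4 in binary powers of 2.
So 9^1188 ≡ 1067 · 1067 · 616 · 616 ≡ 575 (mod 1189).
Since 575 ≠ 1, base 9 is a Fermat witness: 1189 is composite.

575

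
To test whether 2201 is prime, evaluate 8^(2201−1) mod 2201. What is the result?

8^1 ≡ 8 (mod 2201)
8^2 ≡ 8^2 = 64 ≡ 64 (mod 2201)
8^4 ≡ 64^2 = 4096 ≡ 1895 (mod 2201)
8^8 ≡ 1895^2 = 3591025 ≡ 1194 (mod 2201)
8^16 ≡ 1194^2 = 1425636 ≡ 1589 (mod 2201)
8^32 ≡ 1589^2 = 2524921 ≡ 374 (mod 2201)
8^64 ≡ 374^2 = 139876 ≡ 1213 (mod 2201)
8^128 ≡ 1213^2 = 1471369 ≡ 1101 (mod 2201)
8^256 ≡ 1101^2 = 1212201 ≡ 1651 (mod 2201)
8^512 ≡ 1651^2 = 2725801 ≡ 963 (mod 2201)
8^1024 ≡ 963^2 = 927369 ≡ 748 (mod 2201)
8^2048 ≡ 748^2 = 559504 ≡ 450 (mod 2201)
2200 = 2048 + 128 + 16 + 8 in binary powers of 2.
So 8^2200 ≡ 450 · 1101 · 1589 · 1194 ≡ 900 (mod 2201).
Since 900 ≠ 1, base 8 is a Fermat witness: 2201 is composite.

900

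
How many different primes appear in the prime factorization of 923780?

6

923780 = 2^2 · 230945
230945 = 5 · 46189
46189 = 11 · 4199
4199 = 13 · 323
323 = 17 · 19
923780 = 2^2 · 5 · 11 · 13 · 17 · 19, which has 6 distinct prime factors.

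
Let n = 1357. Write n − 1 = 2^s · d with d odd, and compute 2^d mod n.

1357 − 1 = 1356 = 2^2 · 339, so d = 339.
2^1 ≡ 2 (mod 1357)
2^2 ≡ 2^2 = 4 ≡ 4 (mod 1357)
2^4 ≡ 4^2 = 16 ≡ 16 (mod 1357)
2^8 ≡ 16^2 = 256 ≡ 256 (mod 1357)
2^16 ≡ 256^2 = 65536 ≡ 400 (mod 1357)
2^32 ≡ 400^2 = 160000 ≡ 1231 (mod 1357)
2^64 ≡ 1231^2 = 1515361 ≡ 949 (mod 1357)
2^128 ≡ 949^2 = 900601 ≡ 910 (mod 1357)
2^256 ≡ 910^2 = 828100 ≡ 330 (mod 1357)
339 = 256 + 64 + 16 + 2 + 1 in binary powers of 2.
So 2^339 ≡ 330 · 949 · 400 · 4 · 2 ≡ 857 (mod 1357).
Squaring chain: 857 → 312; never reaches −1, so base 2 is a Miller–Rabin witness that 1357 is composite.

857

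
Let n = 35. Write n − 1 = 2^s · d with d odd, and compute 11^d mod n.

16

35 − 1 = 34 = 2^1 · 17, so d = 17.
11^1 ≡ 11 (mod 35)
11^2 ≡ 11^2 = 121 ≡ 16 (mod 35)
11^4 ≡ 16^2 = 256 ≡ 11 (mod 35)
11^8 ≡ 11^2 = 121 ≡ 16 (mod 35)
11^16 ≡ 16^2 = 256 ≡ 11 (mod 35)
17 = 16 + 1 in binary powers of 2.
So 11^17 ≡ 11 · 11 ≡ 16 (mod 35).
Squaring chain: 16; never reaches −1, so base 11 is a Miller–Rabin witness that 35 is composite.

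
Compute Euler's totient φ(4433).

3600

Factor: 4433 = 11 · 13 · 31.
φ(4433) = (11−1) · (13−1) · (31−1) = 10 · 12 · 30 = 3600.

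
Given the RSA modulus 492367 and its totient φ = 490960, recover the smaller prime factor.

647

φ(n) = (p−1)(q−1) = n − (p+q) + 1, so p + q = 492367 − 490960 + 1 = 1408.
p and q are the roots of t² − 1408t + 492367 = 0.
Discriminant: 1408² − 4·492367 = 1982464 − 1969468 = 12996; √12996 = 114.
q = (1408 − 114)/2 = 647, p = (1408 + 114)/2 = 761.
Check: 647 · 761 = 492367.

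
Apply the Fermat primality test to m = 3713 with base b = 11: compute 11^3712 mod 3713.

11^1 ≡ 11 (mod 3713)
11^2 ≡ 11^2 = 121 ≡ 121 (mod 3713)
11^4 ≡ 121^2 = 14641 ≡ 3502 (mod 3713)
11^8 ≡ 3502^2 = 12264004 ≡ 3678 (mod 3713)
11^16 ≡ 3678^2 = 13527684 ≡ 1225 (mod 3713)
11^32 ≡ 1225^2 = 1500625 ≡ 573 (mod 3713)
11^64 ≡ 573^2 = 328329 ≡ 1585 (mod 3713)
11^128 ≡ 1585^2 = 2512225 ≡ 2237 (mod 3713)
11^256 ≡ 2237^2 = 5004169 ≡ 2758 (mod 3713)
11^512 ≡ 2758^2 = 7606564 ≡ 2340 (mod 3713)
11^1024 ≡ 2340^2 = 5475600 ≡ 2638 (mod 3713)
11^2048 ≡ 2638^2 = 6959044 ≡ 882 (mod 3713)
3712 = 2048 + 1024 + 512 + 128 in binary powers of 2.
So 11^3712 ≡ 882 · 2638 · 2340 · 2237 ≡ 2453 (mod 3713).
Since 2453 ≠ 1, base 11 is a Fermat witness: 3713 is composite.

2453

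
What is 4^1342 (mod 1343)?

4^1 ≡ 4 (mod 1343)
4^2 ≡ 4^2 = 16 ≡ 16 (mod 1343)
4^4 ≡ 16^2 = 256 ≡ 256 (mod 1343)
4^8 ≡ 256^2 = 65536 ≡ 1072 (mod 1343)
4^16 ≡ 1072^2 = 1149184 ≡ 919 (mod 1343)
4^32 ≡ 919^2 = 844561 ≡ 1157 (mod 1343)
4^64 ≡ 1157^2 = 1338649 ≡ 1021 (mod 1343)
4^128 ≡ 1021^2 = 1042441 ≡ 273 (mod 1343)
4^256 ≡ 273^2 = 74529 ≡ 664 (mod 1343)
4^512 ≡ 664^2 = 440896 ≡ 392 (mod 1343)
4^1024 ≡ 392^2 = 153664 ≡ 562 (mod 1343)
1342 = 1024 + 256 + 32 + 16 + 8 + 4 + 2 in binary powers of 2.
So 4^1342 ≡ 562 · 664 · 1157 · 919 · 1072 · 256 · 16 ≡ 50 (mod 1343).
Since 50 ≠ 1, base 4 is a Fermat witness: 1343 is composite.

50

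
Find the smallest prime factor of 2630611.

43

2630611 is odd.
Digit sum 19, not divisible by 3.
Ends in 1: not divisible by 5.
7: 2630611 = 7·375801 + 4
11: 2630611 = 11·239146 + 5
13: 2630611 = 13·202354 + 9
17: 2630611 = 17·154741 + 14
19: 2630611 = 19·138453 + 4
23: 2630611 = 23·114374 + 9
29: 2630611 = 29·90710 + 21
31: 2630611 = 31·84858 + 13
37: 2630611 = 37·71097 + 22
41: 2630611 = 41·64161 + 10
43: 2630611 = 43·61177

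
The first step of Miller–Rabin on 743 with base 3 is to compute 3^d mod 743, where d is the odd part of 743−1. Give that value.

743 − 1 = 742 = 2^1 · 371, so d = 371.
3^1 ≡ 3 (mod 743)
3^2 ≡ 3^2 = 9 ≡ 9 (mod 743)
3^4 ≡ 9^2 = 81 ≡ 81 (mod 743)
3^8 ≡ 81^2 = 6561 ≡ 617 (mod 743)
3^16 ≡ 617^2 = 380689 ≡ 273 (mod 743)
3^32 ≡ 273^2 = 74529 ≡ 229 (mod 743)
3^64 ≡ 229^2 = 52441 ≡ 431 (mod 743)
3^128 ≡ 431^2 = 185761 ≡ 11 (mod 743)
3^256 ≡ 11^2 = 121 ≡ 121 (mod 743)
371 = 256 + 64 + 32 + 16 + 2 + 1 in binary powers of 2.
So 3^371 ≡ 121 · 431 · 229 · 273 · 9 · 3 ≡ 1 (mod 743).
Since 3^d ≡ 1 (mod 743), base 3 does not prove 743 composite.

1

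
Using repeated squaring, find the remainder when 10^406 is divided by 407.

232

10^1 ≡ 10 (mod 407)
10^2 ≡ 10^2 = 100 ≡ 100 (mod 407)
10^4 ≡ 100^2 = 10000 ≡ 232 (mod 407)
10^8 ≡ 232^2 = 53824 ≡ 100 (mod 407)
10^16 ≡ 100^2 = 10000 ≡ 232 (mod 407)
10^32 ≡ 232^2 = 53824 ≡ 100 (mod 407)
10^64 ≡ 100^2 = 10000 ≡ 232 (mod 407)
10^128 ≡ 232^2 = 53824 ≡ 100 (mod 407)
10^256 ≡ 100^2 = 10000 ≡ 232 (mod 407)
406 = 256 + 128 + 16 + 4 + 2 in binary powers of 2.
So 10^406 ≡ 232 · 100 · 232 · 232 · 100 ≡ 232 (mod 407).
Since 232 ≠ 1, base 10 is a Fermat witness: 407 is composite.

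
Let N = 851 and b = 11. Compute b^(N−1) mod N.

11^1 ≡ 11 (mod 851)
11^2 ≡ 11^2 = 121 ≡ 121 (mod 851)
11^4 ≡ 121^2 = 14641 ≡ 174 (mod 851)
11^8 ≡ 174^2 = 30276 ≡ 491 (mod 851)
11^16 ≡ 491^2 = 241081 ≡ 248 (mod 851)
11^32 ≡ 248^2 = 61504 ≡ 232 (mod 851)
11^64 ≡ 232^2 = 53824 ≡ 211 (mod 851)
11^128 ≡ 211^2 = 44521 ≡ 269 (mod 851)
11^256 ≡ 269^2 = 72361 ≡ 26 (mod 851)
11^512 ≡ 26^2 = 676 ≡ 676 (mod 851)
850 = 512 + 256 + 64 + 16 + 2 in binary powers of 2.
So 11^850 ≡ 676 · 26 · 211 · 248 · 121 ≡ 26 (mod 851).
Since 26 ≠ 1, base 11 is a Fermat witness: 851 is composite.

26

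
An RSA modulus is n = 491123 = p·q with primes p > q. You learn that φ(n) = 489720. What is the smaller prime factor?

661

φ(n) = (p−1)(q−1) = n − (p+q) + 1, so p + q = 491123 − 489720 + 1 = 1404.
p and q are the roots of t² − 1404t + 491123 = 0.
Discriminant: 1404² − 4·491123 = 1971216 − 1964492 = 6724; √6724 = 82.
q = (1404 − 82)/2 = 661, p = (1404 + 82)/2 = 743.
Check: 661 · 743 = 491123.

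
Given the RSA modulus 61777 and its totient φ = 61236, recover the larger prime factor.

φ(n) = (p−1)(q−1) = n − (p+q) + 1, so p + q = 61777 − 61236 + 1 = 542.
p and q are the roots of t² − 542t + 61777 = 0.
Discriminant: 542² − 4·61777 = 293764 − 247108 = 46656; √46656 = 216.
q = (542 − 216)/2 = 163, p = (542 + 216)/2 = 379.
Check: 163 · 379 = 61777.

379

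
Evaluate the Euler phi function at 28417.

28080

Factor: 28417 = 157 · 181.
φ(28417) = (157−1) · (181−1) = 156 · 180 = 28080.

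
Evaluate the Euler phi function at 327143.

309600

Factor: 327143 = 31 · 61 · 173.
φ(327143) = (31−1) · (61−1) · (173−1) = 30 · 60 · 172 = 309600.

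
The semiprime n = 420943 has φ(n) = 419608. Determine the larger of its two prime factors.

827

φ(n) = (p−1)(q−1) = n − (p+q) + 1, so p + q = 420943 − 419608 + 1 = 1336.
p and q are the roots of t² − 1336t + 420943 = 0.
Discriminant: 1336² − 4·420943 = 1784896 − 1683772 = 101124; √101124 = 318.
q = (1336 − 318)/2 = 509, p = (1336 + 318)/2 = 827.
Check: 509 · 827 = 420943.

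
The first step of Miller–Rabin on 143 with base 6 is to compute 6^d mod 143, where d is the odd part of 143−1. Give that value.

143 − 1 = 142 = 2^1 · 71, so d = 71.
6^1 ≡ 6 (mod 143)
6^2 ≡ 6^2 = 36 ≡ 36 (mod 143)
6^4 ≡ 36^2 = 1296 ≡ 9 (mod 143)
6^8 ≡ 9^2 = 81 ≡ 81 (mod 143)
6^16 ≡ 81^2 = 6561 ≡ 126 (mod 143)
6^32 ≡ 126^2 = 15876 ≡ 3 (mod 143)
6^64 ≡ 3^2 = 9 ≡ 9 (mod 143)
71 = 64 + 4 + 2 + 1 in binary powers of 2.
So 6^71 ≡ 9 · 9 · 36 · 6 ≡ 50 (mod 143).
Squaring chain: 50; never reaches −1, so base 6 is a Miller–Rabin witness that 143 is composite.

50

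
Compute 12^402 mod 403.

66

12^1 ≡ 12 (mod 403)
12^2 ≡ 12^2 = 144 ≡ 144 (mod 403)
12^4 ≡ 144^2 = 20736 ≡ 183 (mod 403)
12^8 ≡ 183^2 = 33489 ≡ 40 (mod 403)
12^16 ≡ 40^2 = 1600 ≡ 391 (mod 403)
12^32 ≡ 391^2 = 152881 ≡ 144 (mod 403)
12^64 ≡ 144^2 = 20736 ≡ 183 (mod 403)
12^128 ≡ 183^2 = 33489 ≡ 40 (mod 403)
12^256 ≡ 40^2 = 1600 ≡ 391 (mod 403)
402 = 256 + 128 + 16 + 2 in binary powers of 2.
So 12^402 ≡ 391 · 40 · 391 · 144 ≡ 66 (mod 403).
Since 66 ≠ 1, base 12 is a Fermat witness: 403 is composite.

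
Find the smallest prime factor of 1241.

1241 is odd.
Digit sum 8, not divisible by 3.
Ends in 1: not divisible by 5.
7: 1241 = 7·177 + 2
11: 1241 = 11·112 + 9
13: 1241 = 13·95 + 6
17: 1241 = 17·73

17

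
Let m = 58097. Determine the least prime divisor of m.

13

58097 is odd.
Digit sum 29, not divisible by 3.
Ends in 7: not divisible by 5.
7: 58097 = 7·8299 + 4
11: 58097 = 11·5281 + 6
13: 58097 = 13·4469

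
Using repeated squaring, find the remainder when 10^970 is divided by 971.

10^1 ≡ 10 (mod 971)
10^2 ≡ 10^2 = 100 ≡ 100 (mod 971)
10^4 ≡ 100^2 = 10000 ≡ 290 (mod 971)
10^8 ≡ 290^2 = 84100 ≡ 594 (mod 971)
10^16 ≡ 594^2 = 352836 ≡ 363 (mod 971)
10^32 ≡ 363^2 = 131769 ≡ 684 (mod 971)
10^64 ≡ 684^2 = 467856 ≡ 805 (mod 971)
10^128 ≡ 805^2 = 648025 ≡ 368 (mod 971)
10^256 ≡ 368^2 = 135424 ≡ 455 (mod 971)
10^512 ≡ 455^2 = 207025 ≡ 202 (mod 971)
970 = 512 + 256 + 128 + 64 + 8 + 2 in binary powers of 2.
So 10^970 ≡ 202 · 455 · 368 · 805 · 594 · 100 ≡ 1 (mod 971).
Since the result is 1, base 10 gives no evidence that 971 is composite.

1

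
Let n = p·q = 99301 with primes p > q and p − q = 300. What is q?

Since p = q + 300, we have 99301 = q(q + 300), so q² + 300q − 99301 = 0.
Discriminant: 300² + 4·99301 = 90000 + 397204 = 487204; √487204 = 698.
q = (−300 + 698)/2 = 199, and p = q + 300 = 499.
Check: 199 · 499 = 99301.

199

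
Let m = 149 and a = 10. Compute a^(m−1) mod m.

10^1 ≡ 10 (mod 149)
10^2 ≡ 10^2 = 100 ≡ 100 (mod 149)
10^4 ≡ 100^2 = 10000 ≡ 17 (mod 149)
10^8 ≡ 17^2 = 289 ≡ 140 (mod 149)
10^16 ≡ 140^2 = 19600 ≡ 81 (mod 149)
10^32 ≡ 81^2 = 6561 ≡ 5 (mod 149)
10^64 ≡ 5^2 = 25 ≡ 25 (mod 149)
10^128 ≡ 25^2 = 625 ≡ 29 (mod 149)
148 = 128 + 16 + 4 in binary powers of 2.
So 10^148 ≡ 29 · 81 · 17 ≡ 1 (mod 149).
Since the result is 1, base 10 gives no evidence that 149 is composite.

1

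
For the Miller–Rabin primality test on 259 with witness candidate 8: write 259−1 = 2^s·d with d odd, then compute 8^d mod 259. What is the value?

43

259 − 1 = 258 = 2^1 · 129, so d = 129.
8^1 ≡ 8 (mod 259)
8^2 ≡ 8^2 = 64 ≡ 64 (mod 259)
8^4 ≡ 64^2 = 4096 ≡ 211 (mod 259)
8^8 ≡ 211^2 = 44521 ≡ 232 (mod 259)
8^16 ≡ 232^2 = 53824 ≡ 211 (mod 259)
8^32 ≡ 211^2 = 44521 ≡ 232 (mod 259)
8^64 ≡ 232^2 = 53824 ≡ 211 (mod 259)
8^128 ≡ 211^2 = 44521 ≡ 232 (mod 259)
129 = 128 + 1 in binary powers of 2.
So 8^129 ≡ 232 · 8 ≡ 43 (mod 259).
Squaring chain: 43; never reaches −1, so base 8 is a Miller–Rabin witness that 259 is composite.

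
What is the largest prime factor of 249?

83

249 = 3 · 83
83 is prime.
So 249 = 3 · 83; the largest prime factor is 83.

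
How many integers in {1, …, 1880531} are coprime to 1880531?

1833192

Factor: 1880531 = 83 · 139 · 163.
φ(1880531) = (83−1) · (139−1) · (163−1) = 82 · 138 · 162 = 1833192.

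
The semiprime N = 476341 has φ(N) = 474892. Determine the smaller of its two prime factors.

503

φ(n) = (p−1)(q−1) = n − (p+q) + 1, so p + q = 476341 − 474892 + 1 = 1450.
p and q are the roots of t² − 1450t + 476341 = 0.
Discriminant: 1450² − 4·476341 = 2102500 − 1905364 = 197136; √197136 = 444.
q = (1450 − 444)/2 = 503, p = (1450 + 444)/2 = 947.
Check: 503 · 947 = 476341.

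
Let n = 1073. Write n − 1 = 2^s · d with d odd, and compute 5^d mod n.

912

1073 − 1 = 1072 = 2^4 · 67, so d = 67.
5^1 ≡ 5 (mod 1073)
5^2 ≡ 5^2 = 25 ≡ 25 (mod 1073)
5^4 ≡ 25^2 = 625 ≡ 625 (mod 1073)
5^8 ≡ 625^2 = 390625 ≡ 53 (mod 1073)
5^16 ≡ 53^2 = 2809 ≡ 663 (mod 1073)
5^32 ≡ 663^2 = 439569 ≡ 712 (mod 1073)
5^64 ≡ 712^2 = 506944 ≡ 488 (mod 1073)
67 = 64 + 2 + 1 in binary powers of 2.
So 5^67 ≡ 488 · 25 · 5 ≡ 912 (mod 1073).
Squaring chain: 912 → 169 → 663 → 712; never reaches −1, so base 5 is a Miller–Rabin witness that 1073 is composite.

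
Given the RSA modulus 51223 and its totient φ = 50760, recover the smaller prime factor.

φ(n) = (p−1)(q−1) = n − (p+q) + 1, so p + q = 51223 − 50760 + 1 = 464.
p and q are the roots of t² − 464t + 51223 = 0.
Discriminant: 464² − 4·51223 = 215296 − 204892 = 10404; √10404 = 102.
q = (464 − 102)/2 = 181, p = (464 + 102)/2 = 283.
Check: 181 · 283 = 51223.

181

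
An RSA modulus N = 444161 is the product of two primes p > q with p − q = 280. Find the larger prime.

821

Since p = q + 280, we have 444161 = q(q + 280), so q² + 280q − 444161 = 0.
Discriminant: 280² + 4·444161 = 78400 + 1776644 = 1855044; √1855044 = 1362.
q = (−280 + 1362)/2 = 541, and p = q + 280 = 821.
Check: 541 · 821 = 444161.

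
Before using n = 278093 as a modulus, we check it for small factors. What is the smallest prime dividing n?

23

278093 is odd.
Digit sum 29, not divisible by 3.
Ends in 3: not divisible by 5.
7: 278093 = 7·39727 + 4
11: 278093 = 11·25281 + 2
13: 278093 = 13·21391 + 10
17: 278093 = 17·16358 + 7
19: 278093 = 19·14636 + 9
23: 278093 = 23·12091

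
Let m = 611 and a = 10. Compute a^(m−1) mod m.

10^1 ≡ 10 (mod 611)
10^2 ≡ 10^2 = 100 ≡ 100 (mod 611)
10^4 ≡ 100^2 = 10000 ≡ 224 (mod 611)
10^8 ≡ 224^2 = 50176 ≡ 74 (mod 611)
10^16 ≡ 74^2 = 5476 ≡ 588 (mod 611)
10^32 ≡ 588^2 = 345744 ≡ 529 (mod 611)
10^64 ≡ 529^2 = 279841 ≡ 3 (mod 611)
10^128 ≡ 3^2 = 9 ≡ 9 (mod 611)
10^256 ≡ 9^2 = 81 ≡ 81 (mod 611)
10^512 ≡ 81^2 = 6561 ≡ 451 (mod 611)
610 = 512 + 64 + 32 + 2 in binary powers of 2.
So 10^610 ≡ 451 · 3 · 529 · 100 ≡ 549 (mod 611).
Since 549 ≠ 1, base 10 is a Fermat witness: 611 is composite.

549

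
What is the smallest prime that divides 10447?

31

10447 is odd.
Digit sum 16, not divisible by 3.
Ends in 7: not divisible by 5.
7: 10447 = 7·1492 + 3
11: 10447 = 11·949 + 8
13: 10447 = 13·803 + 8
17: 10447 = 17·614 + 9
19: 10447 = 19·549 + 16
23: 10447 = 23·454 + 5
29: 10447 = 29·360 + 7
31: 10447 = 31·337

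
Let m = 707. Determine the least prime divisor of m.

7

707 is odd.
Digit sum 14, not divisible by 3.
Ends in 7: not divisible by 5.
7: 707 = 7·101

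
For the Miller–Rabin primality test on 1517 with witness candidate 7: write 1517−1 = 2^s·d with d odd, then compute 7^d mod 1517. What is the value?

1517 − 1 = 1516 = 2^2 · 379, so d = 379.
7^1 ≡ 7 (mod 1517)
7^2 ≡ 7^2 = 49 ≡ 49 (mod 1517)
7^4 ≡ 49^2 = 2401 ≡ 884 (mod 1517)
7^8 ≡ 884^2 = 781456 ≡ 201 (mod 1517)
7^16 ≡ 201^2 = 40401 ≡ 959 (mod 1517)
7^32 ≡ 959^2 = 919681 ≡ 379 (mod 1517)
7^64 ≡ 379^2 = 143641 ≡ 1043 (mod 1517)
7^128 ≡ 1043^2 = 1087849 ≡ 160 (mod 1517)
7^256 ≡ 160^2 = 25600 ≡ 1328 (mod 1517)
379 = 256 + 64 + 32 + 16 + 8 + 2 + 1 in binary powers of 2.
So 7^379 ≡ 1328 · 1043 · 379 · 959 · 201 · 49 · 7 ≡ 1265 (mod 1517).
Squaring chain: 1265 → 1307; never reaches −1, so base 7 is a Miller–Rabin witness that 1517 is composite.

1265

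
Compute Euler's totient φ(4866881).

Factor: 4866881 = 151 · 167 · 193.
φ(4866881) = (151−1) · (167−1) · (193−1) = 150 · 166 · 192 = 4780800.

4780800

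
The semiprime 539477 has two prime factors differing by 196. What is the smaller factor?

Since p = q + 196, we have 539477 = q(q + 196), so q² + 196q − 539477 = 0.
Discriminant: 196² + 4·539477 = 38416 + 2157908 = 2196324; √2196324 = 1482.
q = (−196 + 1482)/2 = 643, and p = q + 196 = 839.
Check: 643 · 839 = 539477.

643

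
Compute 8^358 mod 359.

8^1 ≡ 8 (mod 359)
8^2 ≡ 8^2 = 64 ≡ 64 (mod 359)
8^4 ≡ 64^2 = 4096 ≡ 147 (mod 359)
8^8 ≡ 147^2 = 21609 ≡ 69 (mod 359)
8^16 ≡ 69^2 = 4761 ≡ 94 (mod 359)
8^32 ≡ 94^2 = 8836 ≡ 220 (mod 359)
8^64 ≡ 220^2 = 48400 ≡ 294 (mod 359)
8^128 ≡ 294^2 = 86436 ≡ 276 (mod 359)
8^256 ≡ 276^2 = 76176 ≡ 68 (mod 359)
358 = 256 + 64 + 32 + 4 + 2 in binary powers of 2.
So 8^358 ≡ 68 · 294 · 220 · 147 · 64 ≡ 1 (mod 359).
Since the result is 1, base 8 gives no evidence that 359 is composite.

1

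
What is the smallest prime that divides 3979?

3979 is odd.
Digit sum 28, not divisible by 3.
Ends in 9: not divisible by 5.
7: 3979 = 7·568 + 3
11: 3979 = 11·361 + 8
13: 3979 = 13·306 + 1
17: 3979 = 17·234 + 1
19: 3979 = 19·209 + 8
23: 3979 = 23·173

23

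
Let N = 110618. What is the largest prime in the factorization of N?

110618 = 2 · 55309
55309 = 19 · 2911
2911 = 41 · 71
71 is prime.
So 110618 = 2 · 19 · 41 · 71; the largest prime factor is 71.

71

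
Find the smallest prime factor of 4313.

19

4313 is odd.
Digit sum 11, not divisible by 3.
Ends in 3: not divisible by 5.
7: 4313 = 7·616 + 1
11: 4313 = 11·392 + 1
13: 4313 = 13·331 + 10
17: 4313 = 17·253 + 12
19: 4313 = 19·227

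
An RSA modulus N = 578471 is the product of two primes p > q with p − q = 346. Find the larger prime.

953

Since p = q + 346, we have 578471 = q(q + 346), so q² + 346q − 578471 = 0.
Discriminant: 346² + 4·578471 = 119716 + 2313884 = 2433600; √2433600 = 1560.
q = (−346 + 1560)/2 = 607, and p = q + 346 = 953.
Check: 607 · 953 = 578471.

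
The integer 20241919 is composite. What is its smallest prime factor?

53

20241919 is odd.
Digit sum 28, not divisible by 3.
Ends in 9: not divisible by 5.
7: 20241919 = 7·2891702 + 5
11: 20241919 = 11·1840174 + 5
13: 20241919 = 13·1557070 + 9
17: 20241919 = 17·1190701 + 2
19: 20241919 = 19·1065364 + 3
23: 20241919 = 23·880083 + 10
29: 20241919 = 29·697997 + 6
31: 20241919 = 31·652965 + 4
37: 20241919 = 37·547078 + 33
41: 20241919 = 41·493705 + 14
43: 20241919 = 43·470742 + 13
47: 20241919 = 47·430679 + 6
53: 20241919 = 53·381923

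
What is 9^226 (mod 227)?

1

9^1 ≡ 9 (mod 227)
9^2 ≡ 9^2 = 81 ≡ 81 (mod 227)
9^4 ≡ 81^2 = 6561 ≡ 205 (mod 227)
9^8 ≡ 205^2 = 42025 ≡ 30 (mod 227)
9^16 ≡ 30^2 = 900 ≡ 219 (mod 227)
9^32 ≡ 219^2 = 47961 ≡ 64 (mod 227)
9^64 ≡ 64^2 = 4096 ≡ 10 (mod 227)
9^128 ≡ 10^2 = 100 ≡ 100 (mod 227)
226 = 128 + 64 + 32 + 2 in binary powers of 2.
So 9^226 ≡ 100 · 10 · 64 · 81 ≡ 1 (mod 227).
Since the result is 1, base 9 gives no evidence that 227 is composite.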